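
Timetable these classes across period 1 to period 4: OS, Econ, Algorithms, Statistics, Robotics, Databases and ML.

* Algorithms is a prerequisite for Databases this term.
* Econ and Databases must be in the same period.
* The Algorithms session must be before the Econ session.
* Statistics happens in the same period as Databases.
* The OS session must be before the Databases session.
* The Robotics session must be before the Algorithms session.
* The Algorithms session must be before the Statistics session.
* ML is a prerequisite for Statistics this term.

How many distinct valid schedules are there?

Splitting on OS: it can be period 1 (11), period 2 (11), period 3 (9). Listing each branch's schedules as (Econ, Algorithms, Statistics, Robotics, Databases, ML) by period number:
OS=period 1: (3,2,3,1,3,1) (3,2,3,1,3,2) (4,2,4,1,4,1) (4,2,4,1,4,2) (4,2,4,1,4,3) (4,3,4,1,4,1) (4,3,4,1,4,2) (4,3,4,1,4,3) (4,3,4,2,4,1) (4,3,4,2,4,2) (4,3,4,2,4,3) — 11.
OS=period 2: (3,2,3,1,3,1) (3,2,3,1,3,2) (4,2,4,1,4,1) (4,2,4,1,4,2) (4,2,4,1,4,3) (4,3,4,1,4,1) (4,3,4,1,4,2) (4,3,4,1,4,3) (4,3,4,2,4,1) (4,3,4,2,4,2) (4,3,4,2,4,3) — 11.
OS=period 3: (4,2,4,1,4,1) (4,2,4,1,4,2) (4,2,4,1,4,3) (4,3,4,1,4,1) (4,3,4,1,4,2) (4,3,4,1,4,3) (4,3,4,2,4,1) (4,3,4,2,4,2) (4,3,4,2,4,3) — 9.
Summing: 11 + 11 + 9 = 31.

31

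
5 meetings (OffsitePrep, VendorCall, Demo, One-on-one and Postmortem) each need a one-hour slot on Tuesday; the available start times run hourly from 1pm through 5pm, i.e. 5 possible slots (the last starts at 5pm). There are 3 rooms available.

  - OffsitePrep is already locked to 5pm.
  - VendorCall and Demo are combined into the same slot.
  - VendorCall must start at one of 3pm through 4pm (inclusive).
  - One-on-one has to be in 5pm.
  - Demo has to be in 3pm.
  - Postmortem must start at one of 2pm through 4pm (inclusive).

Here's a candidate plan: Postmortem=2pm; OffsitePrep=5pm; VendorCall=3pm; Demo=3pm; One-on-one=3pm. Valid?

OffsitePrep is already locked to 5pm — holds.
One-on-one has to be in 5pm — violated.
Demo has to be in 3pm — holds.
There are 3 rooms available — holds.
Postmortem must start at one of 2pm through 4pm (inclusive) — holds.
VendorCall must start at one of 3pm through 4pm (inclusive) — holds.
VendorCall and Demo are combined into the same slot — holds.

No — it violates: One-on-one has to be in 5pm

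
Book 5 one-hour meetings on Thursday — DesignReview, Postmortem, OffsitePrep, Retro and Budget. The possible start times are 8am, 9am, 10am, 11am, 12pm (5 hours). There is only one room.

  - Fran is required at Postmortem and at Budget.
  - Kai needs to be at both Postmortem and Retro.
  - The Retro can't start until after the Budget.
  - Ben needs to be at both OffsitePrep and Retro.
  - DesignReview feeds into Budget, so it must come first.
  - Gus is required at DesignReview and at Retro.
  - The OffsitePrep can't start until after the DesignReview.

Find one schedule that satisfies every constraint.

DesignReview in 8am; OffsitePrep in 10am; Retro in 11am; Budget in 9am; Postmortem in 12pm

Checking: DesignReview(8am) before OffsitePrep(10am); DesignReview(8am) before Budget(9am); Budget(9am) before Retro(11am); DesignReview(8am) != Retro(11am); OffsitePrep(10am) != Retro(11am); Postmortem(12pm) != Retro(11am); Postmortem(12pm) != Budget(9am); max 1 per hour (cap 1).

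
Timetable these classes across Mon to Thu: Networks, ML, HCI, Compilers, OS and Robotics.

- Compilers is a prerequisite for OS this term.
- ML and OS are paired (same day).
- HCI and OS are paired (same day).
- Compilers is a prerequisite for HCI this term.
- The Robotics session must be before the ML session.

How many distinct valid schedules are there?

Splitting on Networks: it can be Mon (14), Tue (14), Wed (14), Thu (14). Listing each branch's schedules as (ML, HCI, Compilers, OS, Robotics):
Networks=Mon: (Tue,Tue,Mon,Tue,Mon) (Wed,Wed,Mon,Wed,Mon) (Wed,Wed,Mon,Wed,Tue) (Wed,Wed,Tue,Wed,Mon) (Wed,Wed,Tue,Wed,Tue) (Thu,Thu,Mon,Thu,Mon) (Thu,Thu,Mon,Thu,Tue) (Thu,Thu,Mon,Thu,Wed) (Thu,Thu,Tue,Thu,Mon) (Thu,Thu,Tue,Thu,Tue) (Thu,Thu,Tue,Thu,Wed) (Thu,Thu,Wed,Thu,Mon) (Thu,Thu,Wed,Thu,Tue) (Thu,Thu,Wed,Thu,Wed) — 14.
Networks=Tue: (Tue,Tue,Mon,Tue,Mon) (Wed,Wed,Mon,Wed,Mon) (Wed,Wed,Mon,Wed,Tue) (Wed,Wed,Tue,Wed,Mon) (Wed,Wed,Tue,Wed,Tue) (Thu,Thu,Mon,Thu,Mon) (Thu,Thu,Mon,Thu,Tue) (Thu,Thu,Mon,Thu,Wed) (Thu,Thu,Tue,Thu,Mon) (Thu,Thu,Tue,Thu,Tue) (Thu,Thu,Tue,Thu,Wed) (Thu,Thu,Wed,Thu,Mon) (Thu,Thu,Wed,Thu,Tue) (Thu,Thu,Wed,Thu,Wed) — 14.
Networks=Wed: (Tue,Tue,Mon,Tue,Mon) (Wed,Wed,Mon,Wed,Mon) (Wed,Wed,Mon,Wed,Tue) (Wed,Wed,Tue,Wed,Mon) (Wed,Wed,Tue,Wed,Tue) (Thu,Thu,Mon,Thu,Mon) (Thu,Thu,Mon,Thu,Tue) (Thu,Thu,Mon,Thu,Wed) (Thu,Thu,Tue,Thu,Mon) (Thu,Thu,Tue,Thu,Tue) (Thu,Thu,Tue,Thu,Wed) (Thu,Thu,Wed,Thu,Mon) (Thu,Thu,Wed,Thu,Tue) (Thu,Thu,Wed,Thu,Wed) — 14.
Networks=Thu: (Tue,Tue,Mon,Tue,Mon) (Wed,Wed,Mon,Wed,Mon) (Wed,Wed,Mon,Wed,Tue) (Wed,Wed,Tue,Wed,Mon) (Wed,Wed,Tue,Wed,Tue) (Thu,Thu,Mon,Thu,Mon) (Thu,Thu,Mon,Thu,Tue) (Thu,Thu,Mon,Thu,Wed) (Thu,Thu,Tue,Thu,Mon) (Thu,Thu,Tue,Thu,Tue) (Thu,Thu,Tue,Thu,Wed) (Thu,Thu,Wed,Thu,Mon) (Thu,Thu,Wed,Thu,Tue) (Thu,Thu,Wed,Thu,Wed) — 14.
Summing: 14 + 14 + 14 + 14 = 56.

56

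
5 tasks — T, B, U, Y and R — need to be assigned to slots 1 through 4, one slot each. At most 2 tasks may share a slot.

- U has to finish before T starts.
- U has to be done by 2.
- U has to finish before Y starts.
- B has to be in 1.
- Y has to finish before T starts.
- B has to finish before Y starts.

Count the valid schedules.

13

Splitting on T: it can be 3 (3), 4 (10). Listing each branch's schedules as (B, U, Y, R):
T=3: (1,1,2,2) (1,1,2,3) (1,1,2,4) — 3.
T=4: (1,1,2,2) (1,1,2,3) (1,1,2,4) (1,1,3,2) (1,1,3,3) (1,1,3,4) (1,2,3,1) (1,2,3,2) (1,2,3,3) (1,2,3,4) — 10.
Summing: 3 + 10 = 13.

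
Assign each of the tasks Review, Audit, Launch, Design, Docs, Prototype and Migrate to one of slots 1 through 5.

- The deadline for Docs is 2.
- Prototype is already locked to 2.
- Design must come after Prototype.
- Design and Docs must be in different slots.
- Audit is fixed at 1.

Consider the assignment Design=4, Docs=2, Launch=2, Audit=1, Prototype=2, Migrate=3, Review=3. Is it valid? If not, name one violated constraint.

Valid

Design must come after Prototype — holds.
The deadline for Docs is 2 — holds.
Design and Docs must be in different slots — holds.
Audit is fixed at 1 — holds.
Prototype is already locked to 2 — holds.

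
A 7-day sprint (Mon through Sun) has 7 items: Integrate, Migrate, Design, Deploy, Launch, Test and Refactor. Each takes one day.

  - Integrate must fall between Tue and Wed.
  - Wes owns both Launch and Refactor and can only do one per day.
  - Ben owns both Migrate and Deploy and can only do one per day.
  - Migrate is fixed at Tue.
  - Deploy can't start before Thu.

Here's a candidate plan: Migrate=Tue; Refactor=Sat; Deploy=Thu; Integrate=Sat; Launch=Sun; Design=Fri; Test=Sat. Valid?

No. Integrate must fall between Tue and Wed is not satisfied.

Ben owns both Migrate and Deploy and can only do one per day — holds.
Migrate is fixed at Tue — holds.
Integrate must fall between Tue and Wed — violated.
Wes owns both Launch and Refactor and can only do one per day — holds.
Deploy can't start before Thu — holds.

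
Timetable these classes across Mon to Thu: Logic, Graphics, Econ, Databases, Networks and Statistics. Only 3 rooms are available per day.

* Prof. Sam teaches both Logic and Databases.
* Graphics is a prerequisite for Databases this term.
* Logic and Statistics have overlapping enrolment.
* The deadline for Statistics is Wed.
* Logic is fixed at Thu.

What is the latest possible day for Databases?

Precedence pushes Databases to at least Tue.
Databases at Wed is achievable: Networks -> Tue, Statistics -> Mon, Graphics -> Mon, Econ -> Mon, Databases -> Wed, Logic -> Thu.
Nothing later works — the conflict and capacity constraints rule out every day after Wed.

Wed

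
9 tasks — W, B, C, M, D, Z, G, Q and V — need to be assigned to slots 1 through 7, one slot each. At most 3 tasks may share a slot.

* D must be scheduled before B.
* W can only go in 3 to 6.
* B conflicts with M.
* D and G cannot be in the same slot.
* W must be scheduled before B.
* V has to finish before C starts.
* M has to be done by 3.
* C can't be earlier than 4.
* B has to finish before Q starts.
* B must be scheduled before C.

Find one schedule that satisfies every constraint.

Q=5, C=5, D=1, W=3, M=1, G=2, Z=2, V=1, B=4

Checking: B(4) before C(5); V(1) before C(5); B(4) before Q(5); W(3) before B(4); D(1) before B(4); B(4) != M(1); D(1) != G(2); M=1 in [1,3]; C=5 in [4,7]; W=3 in [3,6]; max 3 per slot (cap 3).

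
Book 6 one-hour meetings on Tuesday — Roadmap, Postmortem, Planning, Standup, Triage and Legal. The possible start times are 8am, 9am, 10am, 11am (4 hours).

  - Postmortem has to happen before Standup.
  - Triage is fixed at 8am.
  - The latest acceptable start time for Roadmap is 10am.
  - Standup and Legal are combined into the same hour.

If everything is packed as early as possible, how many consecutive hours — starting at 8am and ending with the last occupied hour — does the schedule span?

The precedence chain requires at least 2 distinct hours.
2 works (last occupied hour: 9am): for example Standup in 9am, Roadmap in 8am, Triage in 8am, Postmortem in 8am, Planning in 8am, Legal in 9am.

2 hours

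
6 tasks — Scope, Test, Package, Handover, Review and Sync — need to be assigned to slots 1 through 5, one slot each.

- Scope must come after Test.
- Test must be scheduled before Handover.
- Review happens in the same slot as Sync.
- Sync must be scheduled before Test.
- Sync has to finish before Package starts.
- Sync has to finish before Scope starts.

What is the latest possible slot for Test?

Precedence pushes Test to at least 2; downstream work caps Test at 4.
Test at 4 is achievable: Review -> 1; Test -> 4; Sync -> 1; Package -> 2; Scope -> 5; Handover -> 5.

4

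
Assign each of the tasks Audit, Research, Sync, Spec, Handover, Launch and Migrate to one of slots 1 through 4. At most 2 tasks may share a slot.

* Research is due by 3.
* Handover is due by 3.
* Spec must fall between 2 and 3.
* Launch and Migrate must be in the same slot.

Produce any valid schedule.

Launch=4; Audit=2; Sync=3; Handover=1; Migrate=4; Spec=2; Research=1

Checking: Launch = Migrate = 4; Research=1 in [1,3]; Handover=1 in [1,3]; Spec=2 in [2,3]; max 2 per slot (cap 2).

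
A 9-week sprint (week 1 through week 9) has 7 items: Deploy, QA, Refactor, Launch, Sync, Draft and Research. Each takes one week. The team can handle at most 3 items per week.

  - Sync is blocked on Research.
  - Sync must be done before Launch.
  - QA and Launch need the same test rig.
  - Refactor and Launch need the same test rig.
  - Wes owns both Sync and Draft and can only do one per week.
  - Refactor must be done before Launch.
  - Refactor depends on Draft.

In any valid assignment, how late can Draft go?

Downstream work caps Draft at week 7.
Draft at week 7 is achievable: Deploy in week 1, Refactor in week 8, Sync in week 2, Launch in week 9, QA in week 1, Research in week 1, Draft in week 7.

week 7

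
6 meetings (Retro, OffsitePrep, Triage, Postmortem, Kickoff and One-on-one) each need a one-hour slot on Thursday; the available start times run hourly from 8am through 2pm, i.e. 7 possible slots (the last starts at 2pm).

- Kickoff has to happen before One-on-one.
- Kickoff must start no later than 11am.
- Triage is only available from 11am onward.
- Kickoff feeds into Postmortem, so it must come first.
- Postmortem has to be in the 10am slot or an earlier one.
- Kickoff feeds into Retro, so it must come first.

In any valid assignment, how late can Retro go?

Precedence pushes Retro to at least 9am.
Retro at 2pm is achievable: Postmortem in 9am, Triage in 11am, Retro in 2pm, One-on-one in 9am, OffsitePrep in 8am, Kickoff in 8am.

2pm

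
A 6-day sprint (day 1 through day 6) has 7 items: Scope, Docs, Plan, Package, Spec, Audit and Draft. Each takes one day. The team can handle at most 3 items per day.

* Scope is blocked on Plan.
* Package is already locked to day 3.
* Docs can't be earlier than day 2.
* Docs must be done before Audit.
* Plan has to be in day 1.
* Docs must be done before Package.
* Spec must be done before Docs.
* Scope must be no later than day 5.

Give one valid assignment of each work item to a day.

Spec in day 1, Docs in day 2, Draft in day 1, Scope in day 2, Plan in day 1, Audit in day 3, Package in day 3

Checking: Docs(day 2) before Audit(day 3); Spec(day 1) before Docs(day 2); Plan(day 1) before Scope(day 2); Docs(day 2) before Package(day 3); Scope=day 2 in [day 1,day 5]; Plan=day 1 in [day 1,day 1]; Docs=day 2 in [day 2,day 6]; Package=day 3 in [day 3,day 3]; max 3 per day (cap 3).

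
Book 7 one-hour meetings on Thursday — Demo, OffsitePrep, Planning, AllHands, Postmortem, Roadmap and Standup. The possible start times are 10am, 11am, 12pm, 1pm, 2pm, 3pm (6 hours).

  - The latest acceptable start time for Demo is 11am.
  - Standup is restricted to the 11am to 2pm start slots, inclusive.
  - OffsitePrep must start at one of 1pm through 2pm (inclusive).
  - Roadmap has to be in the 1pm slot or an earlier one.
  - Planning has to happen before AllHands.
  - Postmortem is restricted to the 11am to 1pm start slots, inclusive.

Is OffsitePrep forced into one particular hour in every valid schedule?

No

OffsitePrep can be 1pm (e.g. Demo in 10am, AllHands in 11am, Planning in 10am, OffsitePrep in 1pm, Roadmap in 10am, Standup in 11am, Postmortem in 11am) or 2pm (e.g. AllHands in 11am, OffsitePrep in 2pm, Standup in 11am, Planning in 10am, Postmortem in 11am, Demo in 10am, Roadmap in 10am).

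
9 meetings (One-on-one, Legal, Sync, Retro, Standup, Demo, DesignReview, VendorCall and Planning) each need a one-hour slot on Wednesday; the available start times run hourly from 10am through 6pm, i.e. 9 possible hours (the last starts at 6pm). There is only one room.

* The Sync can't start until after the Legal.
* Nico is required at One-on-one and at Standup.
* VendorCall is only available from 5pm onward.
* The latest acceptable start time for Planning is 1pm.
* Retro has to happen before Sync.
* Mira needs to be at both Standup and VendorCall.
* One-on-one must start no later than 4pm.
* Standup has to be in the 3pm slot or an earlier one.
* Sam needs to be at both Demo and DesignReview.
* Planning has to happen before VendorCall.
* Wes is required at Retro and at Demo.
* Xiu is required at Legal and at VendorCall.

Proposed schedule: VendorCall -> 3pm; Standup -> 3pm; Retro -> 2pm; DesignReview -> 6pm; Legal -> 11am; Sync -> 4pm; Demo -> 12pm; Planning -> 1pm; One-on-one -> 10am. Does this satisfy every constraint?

Retro has to happen before Sync — holds.
The Sync can't start until after the Legal — holds.
Standup has to be in the 3pm slot or an earlier one — holds.
Sam needs to be at both Demo and DesignReview — holds.
One-on-one must start no later than 4pm — holds.
Nico is required at One-on-one and at Standup — holds.
There is only one room — violated.
The latest acceptable start time for Planning is 1pm — holds.
VendorCall is only available from 5pm onward — violated.
Xiu is required at Legal and at VendorCall — holds.
Planning has to happen before VendorCall — holds.
Wes is required at Retro and at Demo — holds.
Mira needs to be at both Standup and VendorCall — violated.

Invalid. VendorCall is only available from 5pm onward.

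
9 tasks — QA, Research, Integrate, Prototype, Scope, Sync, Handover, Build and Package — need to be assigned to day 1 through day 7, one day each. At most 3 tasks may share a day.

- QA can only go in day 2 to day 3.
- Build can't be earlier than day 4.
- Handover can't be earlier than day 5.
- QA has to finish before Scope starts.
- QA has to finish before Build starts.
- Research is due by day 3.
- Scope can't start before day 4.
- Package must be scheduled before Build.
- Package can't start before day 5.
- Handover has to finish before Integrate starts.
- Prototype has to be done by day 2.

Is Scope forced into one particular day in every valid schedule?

Scope can be day 4 (e.g. Sync -> day 1; Integrate -> day 6; Package -> day 5; Handover -> day 5; Scope -> day 4; Research -> day 1; QA -> day 2; Build -> day 6; Prototype -> day 1) or day 5 (e.g. Scope=day 5; Integrate=day 6; Prototype=day 1; Build=day 6; QA=day 2; Sync=day 1; Handover=day 5; Research=day 1; Package=day 5).

No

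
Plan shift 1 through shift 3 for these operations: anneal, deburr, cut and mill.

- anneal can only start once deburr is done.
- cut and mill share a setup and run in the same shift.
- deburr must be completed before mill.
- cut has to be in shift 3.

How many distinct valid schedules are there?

3

Enumerating: deburr in shift 1, mill in shift 3, cut in shift 3, anneal in shift 2 | mill -> shift 3; cut -> shift 3; deburr -> shift 1; anneal -> shift 3 | anneal=shift 3, mill=shift 3, deburr=shift 2, cut=shift 3.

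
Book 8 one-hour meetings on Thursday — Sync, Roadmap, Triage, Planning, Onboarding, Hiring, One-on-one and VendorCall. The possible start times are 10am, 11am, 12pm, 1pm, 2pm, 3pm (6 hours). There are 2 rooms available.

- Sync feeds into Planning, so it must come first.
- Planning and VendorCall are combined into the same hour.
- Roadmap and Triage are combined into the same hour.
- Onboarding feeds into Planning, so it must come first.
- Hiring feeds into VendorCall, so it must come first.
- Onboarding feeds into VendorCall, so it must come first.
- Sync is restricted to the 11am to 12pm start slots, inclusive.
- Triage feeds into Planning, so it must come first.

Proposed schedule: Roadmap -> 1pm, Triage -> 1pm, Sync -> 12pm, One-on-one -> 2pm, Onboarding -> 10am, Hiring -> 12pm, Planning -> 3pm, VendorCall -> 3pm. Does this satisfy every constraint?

Hiring feeds into VendorCall, so it must come first — holds.
Planning and VendorCall are combined into the same hour — holds.
There are 2 rooms available — holds.
Roadmap and Triage are combined into the same hour — holds.
Onboarding feeds into Planning, so it must come first — holds.
Sync is restricted to the 11am to 12pm start slots, inclusive — holds.
Triage feeds into Planning, so it must come first — holds.
Sync feeds into Planning, so it must come first — holds.
Onboarding feeds into VendorCall, so it must come first — holds.

Valid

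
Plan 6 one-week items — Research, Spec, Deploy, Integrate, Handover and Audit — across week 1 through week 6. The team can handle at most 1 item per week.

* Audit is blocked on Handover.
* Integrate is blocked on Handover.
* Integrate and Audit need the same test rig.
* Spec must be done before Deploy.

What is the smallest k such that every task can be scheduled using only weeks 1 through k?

6 weeks

The precedence chain requires at least 2 distinct weeks.
With at most 1 per week and 6 tasks, at least 6 weeks are needed.
6 works (last occupied week: week 6): for example Integrate -> week 4; Audit -> week 5; Spec -> week 2; Handover -> week 1; Research -> week 6; Deploy -> week 3.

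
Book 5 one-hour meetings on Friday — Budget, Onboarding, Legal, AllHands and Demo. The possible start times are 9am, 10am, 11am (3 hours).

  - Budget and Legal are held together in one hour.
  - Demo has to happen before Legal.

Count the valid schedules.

27

Splitting on Budget: it can be 10am (9), 11am (18). Listing each branch's schedules as (Onboarding, Legal, AllHands, Demo):
Budget=10am: (9am,10am,9am,9am) (9am,10am,10am,9am) (9am,10am,11am,9am) (10am,10am,9am,9am) (10am,10am,10am,9am) (10am,10am,11am,9am) (11am,10am,9am,9am) (11am,10am,10am,9am) (11am,10am,11am,9am) — 9.
Budget=11am: (9am,11am,9am,9am) (9am,11am,9am,10am) (9am,11am,10am,9am) (9am,11am,10am,10am) (9am,11am,11am,9am) (9am,11am,11am,10am) (10am,11am,9am,9am) (10am,11am,9am,10am) (10am,11am,10am,9am) (10am,11am,10am,10am) (10am,11am,11am,9am) (10am,11am,11am,10am) (11am,11am,9am,9am) (11am,11am,9am,10am) (11am,11am,10am,9am) (11am,11am,10am,10am) (11am,11am,11am,9am) (11am,11am,11am,10am) — 18.
Summing: 9 + 18 = 27.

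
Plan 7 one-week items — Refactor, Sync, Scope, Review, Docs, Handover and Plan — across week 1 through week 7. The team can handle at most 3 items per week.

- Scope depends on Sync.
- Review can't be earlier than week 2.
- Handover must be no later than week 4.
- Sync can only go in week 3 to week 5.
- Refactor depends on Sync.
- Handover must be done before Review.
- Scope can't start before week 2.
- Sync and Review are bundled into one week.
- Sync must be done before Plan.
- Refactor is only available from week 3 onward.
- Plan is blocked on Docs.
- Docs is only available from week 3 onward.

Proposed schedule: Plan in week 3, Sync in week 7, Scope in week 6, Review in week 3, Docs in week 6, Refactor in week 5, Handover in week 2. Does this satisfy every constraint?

Handover must be no later than week 4 — holds.
Plan is blocked on Docs — violated.
Docs is only available from week 3 onward — holds.
The team can handle at most 3 items per week — holds.
Refactor is only available from week 3 onward — holds.
Scope depends on Sync — violated.
Sync must be done before Plan — violated.
Scope can't start before week 2 — holds.
Handover must be done before Review — holds.
Sync and Review are bundled into one week — violated.
Refactor depends on Sync — violated.
Sync can only go in week 3 to week 5 — violated.
Review can't be earlier than week 2 — holds.

Invalid. Sync must be done before Plan.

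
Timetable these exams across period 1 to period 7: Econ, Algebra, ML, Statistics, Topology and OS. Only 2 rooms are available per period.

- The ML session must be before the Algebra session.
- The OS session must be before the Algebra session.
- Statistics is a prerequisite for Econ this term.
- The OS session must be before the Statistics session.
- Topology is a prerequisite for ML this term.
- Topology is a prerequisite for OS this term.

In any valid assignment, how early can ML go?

period 2

Precedence pushes ML to at least period 2; downstream work caps ML at period 6.
ML at period 2 is achievable: OS -> period 2; Econ -> period 4; Topology -> period 1; Algebra -> period 3; ML -> period 2; Statistics -> period 3.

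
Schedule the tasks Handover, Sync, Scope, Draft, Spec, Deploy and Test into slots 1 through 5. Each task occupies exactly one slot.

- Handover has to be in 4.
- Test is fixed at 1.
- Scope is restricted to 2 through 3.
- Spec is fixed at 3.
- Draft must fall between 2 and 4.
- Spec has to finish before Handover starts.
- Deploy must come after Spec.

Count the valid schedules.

Splitting on Sync: it can be 1 (12), 2 (12), 3 (12), 4 (12), 5 (12). Listing each branch's schedules as (Handover, Scope, Draft, Spec, Deploy, Test):
Sync=1: (4,2,2,3,4,1) (4,2,2,3,5,1) (4,2,3,3,4,1) (4,2,3,3,5,1) (4,2,4,3,4,1) (4,2,4,3,5,1) (4,3,2,3,4,1) (4,3,2,3,5,1) (4,3,3,3,4,1) (4,3,3,3,5,1) (4,3,4,3,4,1) (4,3,4,3,5,1) — 12.
Sync=2: (4,2,2,3,4,1) (4,2,2,3,5,1) (4,2,3,3,4,1) (4,2,3,3,5,1) (4,2,4,3,4,1) (4,2,4,3,5,1) (4,3,2,3,4,1) (4,3,2,3,5,1) (4,3,3,3,4,1) (4,3,3,3,5,1) (4,3,4,3,4,1) (4,3,4,3,5,1) — 12.
Sync=3: (4,2,2,3,4,1) (4,2,2,3,5,1) (4,2,3,3,4,1) (4,2,3,3,5,1) (4,2,4,3,4,1) (4,2,4,3,5,1) (4,3,2,3,4,1) (4,3,2,3,5,1) (4,3,3,3,4,1) (4,3,3,3,5,1) (4,3,4,3,4,1) (4,3,4,3,5,1) — 12.
Sync=4: (4,2,2,3,4,1) (4,2,2,3,5,1) (4,2,3,3,4,1) (4,2,3,3,5,1) (4,2,4,3,4,1) (4,2,4,3,5,1) (4,3,2,3,4,1) (4,3,2,3,5,1) (4,3,3,3,4,1) (4,3,3,3,5,1) (4,3,4,3,4,1) (4,3,4,3,5,1) — 12.
Sync=5: (4,2,2,3,4,1) (4,2,2,3,5,1) (4,2,3,3,4,1) (4,2,3,3,5,1) (4,2,4,3,4,1) (4,2,4,3,5,1) (4,3,2,3,4,1) (4,3,2,3,5,1) (4,3,3,3,4,1) (4,3,3,3,5,1) (4,3,4,3,4,1) (4,3,4,3,5,1) — 12.
Summing: 12 + 12 + 12 + 12 + 12 = 60.

60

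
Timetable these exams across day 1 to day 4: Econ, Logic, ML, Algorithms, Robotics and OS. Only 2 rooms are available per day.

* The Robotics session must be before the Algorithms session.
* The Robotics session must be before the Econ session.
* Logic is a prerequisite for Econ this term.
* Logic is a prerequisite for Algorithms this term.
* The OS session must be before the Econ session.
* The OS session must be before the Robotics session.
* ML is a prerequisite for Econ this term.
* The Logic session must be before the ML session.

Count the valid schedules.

14

Splitting on Econ: it can be day 3 (2), day 4 (12). Listing each branch's schedules as (Logic, ML, Algorithms, Robotics, OS) by day number:
Econ=day 3: (1,2,3,2,1) (1,2,4,2,1) — 2.
Econ=day 4: (1,2,3,2,1) (1,2,4,2,1) (1,2,4,3,1) (1,2,4,3,2) (1,3,3,2,1) (1,3,4,2,1) (1,3,4,3,1) (1,3,4,3,2) (2,3,3,2,1) (2,3,4,2,1) (2,3,4,3,1) (2,3,4,3,2) — 12.
Summing: 2 + 12 = 14.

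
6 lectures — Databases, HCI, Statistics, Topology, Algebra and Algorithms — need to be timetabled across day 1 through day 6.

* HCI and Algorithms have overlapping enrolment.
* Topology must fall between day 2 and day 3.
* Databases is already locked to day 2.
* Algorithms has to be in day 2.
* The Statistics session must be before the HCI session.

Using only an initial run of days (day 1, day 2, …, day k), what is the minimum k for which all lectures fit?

3

The precedence chain requires at least 2 distinct days.
Could 2 days be enough, i.e. nothing placed later than day 2? No: Algorithms's window within 2 days is {day 2}; HCI must come after Statistics (at day 1 or later) → {day 2}; Algorithms can't share with HCI (day 2) → nothing is left.
So 2 days is not enough.
3 works (last occupied day: day 3): for example Algebra in day 1, Databases in day 2, Statistics in day 1, HCI in day 3, Algorithms in day 2, Topology in day 2.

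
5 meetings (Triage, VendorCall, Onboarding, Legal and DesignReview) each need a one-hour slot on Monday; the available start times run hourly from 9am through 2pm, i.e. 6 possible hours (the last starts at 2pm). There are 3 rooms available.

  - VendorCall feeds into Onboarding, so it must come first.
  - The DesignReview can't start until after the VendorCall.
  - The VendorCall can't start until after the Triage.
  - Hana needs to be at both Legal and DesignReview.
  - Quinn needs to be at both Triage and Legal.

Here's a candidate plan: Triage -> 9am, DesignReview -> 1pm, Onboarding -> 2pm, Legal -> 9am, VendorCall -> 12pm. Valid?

Invalid. Quinn needs to be at both Triage and Legal.

Quinn needs to be at both Triage and Legal — violated.
The DesignReview can't start until after the VendorCall — holds.
The VendorCall can't start until after the Triage — holds.
VendorCall feeds into Onboarding, so it must come first — holds.
There are 3 rooms available — holds.
Hana needs to be at both Legal and DesignReview — holds.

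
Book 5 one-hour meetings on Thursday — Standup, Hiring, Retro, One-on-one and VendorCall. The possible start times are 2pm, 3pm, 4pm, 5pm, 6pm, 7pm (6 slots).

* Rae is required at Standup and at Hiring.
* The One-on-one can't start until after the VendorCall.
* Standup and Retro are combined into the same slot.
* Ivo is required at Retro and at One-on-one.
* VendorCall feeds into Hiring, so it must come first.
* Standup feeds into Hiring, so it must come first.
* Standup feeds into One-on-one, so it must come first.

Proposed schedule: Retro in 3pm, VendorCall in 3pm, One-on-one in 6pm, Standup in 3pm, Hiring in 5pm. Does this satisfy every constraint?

Yes, all constraints hold

Rae is required at Standup and at Hiring — holds.
VendorCall feeds into Hiring, so it must come first — holds.
Standup and Retro are combined into the same slot — holds.
Ivo is required at Retro and at One-on-one — holds.
Standup feeds into Hiring, so it must come first — holds.
Standup feeds into One-on-one, so it must come first — holds.
The One-on-one can't start until after the VendorCall — holds.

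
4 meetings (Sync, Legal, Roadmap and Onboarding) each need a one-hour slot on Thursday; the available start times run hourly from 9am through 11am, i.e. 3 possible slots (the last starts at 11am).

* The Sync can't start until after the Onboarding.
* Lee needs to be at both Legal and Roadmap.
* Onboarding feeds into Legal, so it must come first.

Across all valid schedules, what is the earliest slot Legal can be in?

10am

Precedence pushes Legal to at least 10am.
Legal at 10am is achievable: Sync -> 10am; Onboarding -> 9am; Legal -> 10am; Roadmap -> 9am.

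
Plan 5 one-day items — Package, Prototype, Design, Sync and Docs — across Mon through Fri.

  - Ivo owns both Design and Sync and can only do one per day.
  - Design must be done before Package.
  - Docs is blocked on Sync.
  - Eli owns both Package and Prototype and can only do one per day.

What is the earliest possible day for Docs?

Precedence pushes Docs to at least Tue.
Docs at Tue is achievable: Prototype -> Mon; Package -> Wed; Sync -> Mon; Design -> Tue; Docs -> Tue.

Tue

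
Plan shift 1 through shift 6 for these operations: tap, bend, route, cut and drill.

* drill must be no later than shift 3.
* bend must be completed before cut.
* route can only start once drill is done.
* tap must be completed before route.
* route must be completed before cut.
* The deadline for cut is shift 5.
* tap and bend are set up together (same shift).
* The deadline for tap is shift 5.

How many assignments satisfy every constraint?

Splitting on tap: it can be shift 1 (10), shift 2 (7), shift 3 (3). Listing each branch's schedules as (bend, route, cut, drill) by shift number:
tap=shift 1: (1,2,3,1) (1,2,4,1) (1,2,5,1) (1,3,4,1) (1,3,4,2) (1,3,5,1) (1,3,5,2) (1,4,5,1) (1,4,5,2) (1,4,5,3) — 10.
tap=shift 2: (2,3,4,1) (2,3,4,2) (2,3,5,1) (2,3,5,2) (2,4,5,1) (2,4,5,2) (2,4,5,3) — 7.
tap=shift 3: (3,4,5,1) (3,4,5,2) (3,4,5,3) — 3.
Summing: 10 + 7 + 3 = 20.

20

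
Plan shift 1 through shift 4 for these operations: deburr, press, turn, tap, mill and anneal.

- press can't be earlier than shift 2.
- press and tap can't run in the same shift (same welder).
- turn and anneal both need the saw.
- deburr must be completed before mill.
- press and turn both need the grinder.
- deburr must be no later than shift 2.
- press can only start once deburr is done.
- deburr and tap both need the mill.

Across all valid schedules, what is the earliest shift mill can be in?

Precedence pushes mill to at least shift 2.
mill at shift 2 is achievable: anneal -> shift 2, deburr -> shift 1, turn -> shift 1, press -> shift 2, mill -> shift 2, tap -> shift 3.

shift 2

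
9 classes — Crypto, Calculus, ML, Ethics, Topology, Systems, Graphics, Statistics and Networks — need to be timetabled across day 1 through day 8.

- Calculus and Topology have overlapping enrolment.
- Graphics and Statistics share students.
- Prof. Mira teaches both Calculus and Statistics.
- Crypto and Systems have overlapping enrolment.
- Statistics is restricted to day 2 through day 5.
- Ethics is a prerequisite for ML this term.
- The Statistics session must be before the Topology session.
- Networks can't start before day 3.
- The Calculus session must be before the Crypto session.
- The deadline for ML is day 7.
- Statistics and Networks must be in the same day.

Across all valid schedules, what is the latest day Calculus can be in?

Downstream work caps Calculus at day 7.
Calculus at day 7 is achievable: Calculus in day 7; Statistics in day 3; ML in day 2; Networks in day 3; Ethics in day 1; Topology in day 4; Graphics in day 1; Crypto in day 8; Systems in day 1.

day 7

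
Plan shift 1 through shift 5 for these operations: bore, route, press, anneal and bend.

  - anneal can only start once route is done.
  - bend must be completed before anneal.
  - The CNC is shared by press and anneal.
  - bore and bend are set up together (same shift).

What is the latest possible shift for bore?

shift 4

Bore must be in the same shift as bend, which can't be after shift 4, so bore is at most shift 4.
bore at shift 4 is achievable: press in shift 1, bend in shift 4, bore in shift 4, route in shift 1, anneal in shift 5.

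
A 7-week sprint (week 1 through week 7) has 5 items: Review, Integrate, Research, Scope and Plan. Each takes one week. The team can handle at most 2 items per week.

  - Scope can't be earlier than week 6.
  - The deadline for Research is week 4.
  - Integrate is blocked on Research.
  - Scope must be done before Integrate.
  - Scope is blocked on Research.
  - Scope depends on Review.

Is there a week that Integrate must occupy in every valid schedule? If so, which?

week 7

Precedence pushes Integrate to at least week 7.
So Integrate is pinned to week 7.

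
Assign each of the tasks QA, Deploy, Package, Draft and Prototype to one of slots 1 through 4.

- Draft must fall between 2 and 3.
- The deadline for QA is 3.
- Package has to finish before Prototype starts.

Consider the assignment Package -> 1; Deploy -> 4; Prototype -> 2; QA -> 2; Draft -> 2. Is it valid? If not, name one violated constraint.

Yes

The deadline for QA is 3 — holds.
Draft must fall between 2 and 3 — holds.
Package has to finish before Prototype starts — holds.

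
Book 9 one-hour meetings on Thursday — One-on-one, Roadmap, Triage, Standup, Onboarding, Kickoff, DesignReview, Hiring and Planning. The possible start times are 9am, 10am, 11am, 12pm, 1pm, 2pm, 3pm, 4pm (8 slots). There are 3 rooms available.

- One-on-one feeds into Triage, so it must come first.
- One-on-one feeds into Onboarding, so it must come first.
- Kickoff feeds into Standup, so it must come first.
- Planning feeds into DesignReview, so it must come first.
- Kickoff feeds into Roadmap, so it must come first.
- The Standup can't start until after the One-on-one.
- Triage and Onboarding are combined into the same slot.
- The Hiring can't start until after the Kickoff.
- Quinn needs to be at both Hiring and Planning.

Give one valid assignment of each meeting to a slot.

Kickoff -> 9am; Triage -> 11am; Planning -> 9am; One-on-one -> 9am; Roadmap -> 10am; DesignReview -> 10am; Standup -> 10am; Hiring -> 11am; Onboarding -> 11am

Checking: One-on-one(9am) before Onboarding(11am); Kickoff(9am) before Roadmap(10am); Kickoff(9am) before Hiring(11am); Planning(9am) before DesignReview(10am); One-on-one(9am) before Standup(10am); One-on-one(9am) before Triage(11am); Kickoff(9am) before Standup(10am); Hiring(11am) != Planning(9am); Triage = Onboarding = 11am; max 3 per slot (cap 3).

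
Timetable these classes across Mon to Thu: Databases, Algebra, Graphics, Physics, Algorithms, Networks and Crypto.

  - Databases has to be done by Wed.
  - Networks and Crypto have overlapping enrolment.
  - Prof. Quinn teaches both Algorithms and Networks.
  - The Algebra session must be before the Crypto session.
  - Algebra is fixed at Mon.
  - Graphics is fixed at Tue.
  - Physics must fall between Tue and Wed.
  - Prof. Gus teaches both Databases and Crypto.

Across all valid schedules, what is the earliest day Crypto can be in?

Precedence pushes Crypto to at least Tue.
Crypto at Tue is achievable: Crypto in Tue, Algebra in Mon, Databases in Mon, Algorithms in Mon, Physics in Tue, Graphics in Tue, Networks in Wed.

Tue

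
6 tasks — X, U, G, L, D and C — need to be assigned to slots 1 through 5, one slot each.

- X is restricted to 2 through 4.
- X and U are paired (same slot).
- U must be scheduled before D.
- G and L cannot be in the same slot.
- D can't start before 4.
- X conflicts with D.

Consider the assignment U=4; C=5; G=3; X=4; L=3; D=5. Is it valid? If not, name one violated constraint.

No. G and L cannot be in the same slot is not satisfied.

U must be scheduled before D — holds.
X is restricted to 2 through 4 — holds.
X conflicts with D — holds.
D can't start before 4 — holds.
G and L cannot be in the same slot — violated.
X and U are paired (same slot) — holds.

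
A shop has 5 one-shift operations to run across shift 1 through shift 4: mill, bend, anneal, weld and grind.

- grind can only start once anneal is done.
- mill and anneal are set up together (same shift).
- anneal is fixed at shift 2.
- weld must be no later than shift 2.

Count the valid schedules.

Splitting on bend: it can be shift 1 (4), shift 2 (4), shift 3 (4), shift 4 (4). Listing each branch's schedules as (mill, anneal, weld, grind) by shift number:
bend=shift 1: (2,2,1,3) (2,2,1,4) (2,2,2,3) (2,2,2,4) — 4.
bend=shift 2: (2,2,1,3) (2,2,1,4) (2,2,2,3) (2,2,2,4) — 4.
bend=shift 3: (2,2,1,3) (2,2,1,4) (2,2,2,3) (2,2,2,4) — 4.
bend=shift 4: (2,2,1,3) (2,2,1,4) (2,2,2,3) (2,2,2,4) — 4.
Summing: 4 + 4 + 4 + 4 = 16.

16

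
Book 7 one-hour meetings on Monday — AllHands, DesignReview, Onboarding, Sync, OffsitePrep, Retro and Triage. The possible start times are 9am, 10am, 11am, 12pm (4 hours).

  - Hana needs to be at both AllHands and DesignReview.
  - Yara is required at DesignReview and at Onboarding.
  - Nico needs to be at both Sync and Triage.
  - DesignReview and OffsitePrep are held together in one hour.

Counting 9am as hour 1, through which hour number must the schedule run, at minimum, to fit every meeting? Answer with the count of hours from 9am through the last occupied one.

Could 1 hour be enough, i.e. nothing placed later than 9am? No: Onboarding can't share with DesignReview (9am) → nothing is left.
So 1 hour is not enough.
2 works (last occupied hour: 10am): for example AllHands=9am; Onboarding=9am; OffsitePrep=10am; Sync=9am; DesignReview=10am; Triage=10am; Retro=9am.

2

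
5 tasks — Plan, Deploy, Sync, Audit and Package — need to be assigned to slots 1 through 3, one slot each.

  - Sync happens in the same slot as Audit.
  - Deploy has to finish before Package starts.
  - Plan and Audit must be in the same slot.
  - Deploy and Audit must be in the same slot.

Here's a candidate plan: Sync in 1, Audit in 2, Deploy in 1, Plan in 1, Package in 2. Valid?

Invalid. Plan and Audit must be in the same slot.

Plan and Audit must be in the same slot — violated.
Deploy has to finish before Package starts — holds.
Deploy and Audit must be in the same slot — violated.
Sync happens in the same slot as Audit — violated.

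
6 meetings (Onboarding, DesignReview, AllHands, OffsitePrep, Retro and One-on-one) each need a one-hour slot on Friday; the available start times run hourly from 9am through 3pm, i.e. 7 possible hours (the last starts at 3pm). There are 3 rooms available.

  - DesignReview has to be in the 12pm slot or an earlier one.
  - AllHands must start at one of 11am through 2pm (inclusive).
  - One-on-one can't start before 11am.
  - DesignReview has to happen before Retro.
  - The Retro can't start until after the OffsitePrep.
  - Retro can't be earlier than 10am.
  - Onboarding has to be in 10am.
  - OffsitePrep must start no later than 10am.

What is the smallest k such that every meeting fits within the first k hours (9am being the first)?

3 hours

The precedence chain requires at least 2 distinct hours.
With at most 3 per hour and 6 meetings, at least 2 hours are needed.
AllHands can't be placed before 11am — that is hour 3 counting from 9am — so the schedule must run through at least 3 hours.
3 works (last occupied hour: 11am): for example Retro in 10am; AllHands in 11am; OffsitePrep in 9am; Onboarding in 10am; DesignReview in 9am; One-on-one in 11am.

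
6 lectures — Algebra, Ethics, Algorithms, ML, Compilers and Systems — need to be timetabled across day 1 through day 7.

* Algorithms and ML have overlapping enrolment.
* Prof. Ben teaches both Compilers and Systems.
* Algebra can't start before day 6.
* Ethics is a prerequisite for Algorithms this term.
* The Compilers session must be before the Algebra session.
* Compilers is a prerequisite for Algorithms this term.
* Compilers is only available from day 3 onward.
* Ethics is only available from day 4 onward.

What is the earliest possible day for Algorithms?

Precedence pushes Algorithms to at least day 5.
Algorithms at day 5 is achievable: Compilers -> day 3; Algorithms -> day 5; Algebra -> day 6; Ethics -> day 4; Systems -> day 1; ML -> day 1.

day 5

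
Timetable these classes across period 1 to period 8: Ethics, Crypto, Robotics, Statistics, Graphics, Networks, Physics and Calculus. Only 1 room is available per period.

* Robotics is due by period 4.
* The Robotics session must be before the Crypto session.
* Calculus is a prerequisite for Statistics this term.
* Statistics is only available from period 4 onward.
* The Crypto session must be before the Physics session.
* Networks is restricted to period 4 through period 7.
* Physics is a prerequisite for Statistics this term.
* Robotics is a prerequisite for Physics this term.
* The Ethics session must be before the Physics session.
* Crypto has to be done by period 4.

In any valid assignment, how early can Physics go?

period 4

Precedence pushes Physics to at least period 3; downstream work caps Physics at period 7.
Physics at period 4 is achievable: Crypto -> period 2; Networks -> period 5; Ethics -> period 3; Calculus -> period 6; Statistics -> period 7; Graphics -> period 8; Robotics -> period 1; Physics -> period 4.
Nothing earlier works — the capacity limit rule out every period before period 4.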